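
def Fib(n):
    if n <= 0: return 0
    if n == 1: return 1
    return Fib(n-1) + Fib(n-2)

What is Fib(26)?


Computing Fib(26) bottom-up:
Fib(0) = 0
Fib(1) = 1
Fib(2) = Fib(1) + Fib(0) = 1 + 0 = 1
Fib(3) = Fib(2) + Fib(1) = 1 + 1 = 2
Fib(4) = Fib(3) + Fib(2) = 2 + 1 = 3
Fib(5) = Fib(4) + Fib(3) = 3 + 2 = 5
Fib(6) = Fib(5) + Fib(4) = 5 + 3 = 8
Fib(7) = Fib(6) + Fib(5) = 8 + 5 = 13
Fib(8) = Fib(7) + Fib(6) = 13 + 8 = 21
Fib(9) = Fib(8) + Fib(7) = 21 + 13 = 34
Fib(10) = Fib(9) + Fib(8) = 34 + 21 = 55
Fib(11) = Fib(10) + Fib(9) = 55 + 34 = 89
Fib(12) = Fib(11) + Fib(10) = 89 + 55 = 144
Fib(13) = Fib(12) + Fib(11) = 144 + 89 = 233
Fib(14) = Fib(13) + Fib(12) = 233 + 144 = 377
Fib(15) = Fib(14) + Fib(13) = 377 + 233 = 610
Fib(16) = Fib(15) + Fib(14) = 610 + 377 = 987
Fib(17) = Fib(16) + Fib(15) = 987 + 610 = 1597
Fib(18) = Fib(17) + Fib(16) = 1597 + 987 = 2584
Fib(19) = Fib(18) + Fib(17) = 2584 + 1597 = 4181
Fib(20) = Fib(19) + Fib(18) = 4181 + 2584 = 6765
Fib(21) = Fib(20) + Fib(19) = 6765 + 4181 = 10946
Fib(22) = Fib(21) + Fib(20) = 10946 + 6765 = 17711
Fib(23) = Fib(22) + Fib(21) = 17711 + 10946 = 28657
Fib(24) = Fib(23) + Fib(22) = 28657 + 17711 = 46368
Fib(25) = Fib(24) + Fib(23) = 46368 + 28657 = 75025
Fib(26) = Fib(25) + Fib(24) = 75025 + 46368 = 121393

121393


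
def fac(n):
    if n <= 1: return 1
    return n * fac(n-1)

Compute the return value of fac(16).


fac(16)
= 16 * fac(15)
= 16 * 15 * fac(14)
= 16 * 15 * 14 * fac(13)
= 16 * 15 * 14 * 13 * fac(12)
= 16 * 15 * 14 * 13 * 12 * fac(11)
= 16 * 15 * 14 * 13 * 12 * 11 * fac(10)
= 16 * 15 * 14 * 13 * 12 * 11 * 10 * fac(9)
= 16 * 15 * 14 * 13 * 12 * 11 * 10 * 9 * fac(8)
= 16 * 15 * 14 * 13 * 12 * 11 * 10 * 9 * 8 * fac(7)
= 16 * 15 * 14 * 13 * 12 * 11 * 10 * 9 * 8 * 7 * fac(6)
= 16 * 15 * 14 * 13 * 12 * 11 * 10 * 9 * 8 * 7 * 6 * fac(5)
= 16 * 15 * 14 * 13 * 12 * 11 * 10 * 9 * 8 * 7 * 6 * 5 * fac(4)
= 16 * 15 * 14 * 13 * 12 * 11 * 10 * 9 * 8 * 7 * 6 * 5 * 4 * fac(3)
= 16 * 15 * 14 * 13 * 12 * 11 * 10 * 9 * 8 * 7 * 6 * 5 * 4 * 3 * fac(2)
= 16 * 15 * 14 * 13 * 12 * 11 * 10 * 9 * 8 * 7 * 6 * 5 * 4 * 3 * 2 * fac(1)
= 16 * 15 * 14 * 13 * 12 * 11 * 10 * 9 * 8 * 7 * 6 * 5 * 4 * 3 * 2 * 1
= 20922789888000

20922789888000


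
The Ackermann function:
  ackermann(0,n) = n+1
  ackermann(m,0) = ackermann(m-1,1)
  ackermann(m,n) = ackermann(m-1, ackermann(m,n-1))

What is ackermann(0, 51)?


ackermann(0, 51) = 52
Result: ackermann(0, 51) = 52

52


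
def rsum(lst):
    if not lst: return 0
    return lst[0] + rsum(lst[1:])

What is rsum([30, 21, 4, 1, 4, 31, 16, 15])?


rsum([30, 21, 4, 1, 4, 31, 16, 15]) = 30 + rsum([21, 4, 1, 4, 31, 16, 15])
rsum([21, 4, 1, 4, 31, 16, 15]) = 21 + rsum([4, 1, 4, 31, 16, 15])
rsum([4, 1, 4, 31, 16, 15]) = 4 + rsum([1, 4, 31, 16, 15])
rsum([1, 4, 31, 16, 15]) = 1 + rsum([4, 31, 16, 15])
rsum([4, 31, 16, 15]) = 4 + rsum([31, 16, 15])
rsum([31, 16, 15]) = 31 + rsum([16, 15])
rsum([16, 15]) = 16 + rsum([15])
rsum([15]) = 15 + rsum([])
rsum([]) = 0  (base case)
Total: 30 + 21 + 4 + 1 + 4 + 31 + 16 + 15 + 0 = 122

122


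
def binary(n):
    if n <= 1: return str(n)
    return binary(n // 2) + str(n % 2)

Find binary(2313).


binary(2313) = binary(1156) + '1'
binary(1156) = binary(578) + '0'
binary(578) = binary(289) + '0'
binary(289) = binary(144) + '1'
binary(144) = binary(72) + '0'
binary(72) = binary(36) + '0'
binary(36) = binary(18) + '0'
binary(18) = binary(9) + '0'
binary(9) = binary(4) + '1'
binary(4) = binary(2) + '0'
binary(2) = binary(1) + '0'
binary(1) = '1'  (base case)
Concatenating: '1' + '0' + '0' + '1' + '0' + '0' + '0' + '0' + '1' + '0' + '0' + '1' = '100100001001'

100100001001


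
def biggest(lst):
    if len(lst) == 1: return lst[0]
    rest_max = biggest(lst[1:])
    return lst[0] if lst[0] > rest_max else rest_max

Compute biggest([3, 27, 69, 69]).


biggest([3, 27, 69, 69]): compare 3 with biggest([27, 69, 69])
biggest([27, 69, 69]): compare 27 with biggest([69, 69])
biggest([69, 69]): compare 69 with biggest([69])
biggest([69]) = 69  (base case)
Compare 69 with 69 -> 69
Compare 27 with 69 -> 69
Compare 3 with 69 -> 69

69


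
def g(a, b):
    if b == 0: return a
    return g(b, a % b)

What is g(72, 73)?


g(72, 73) = g(73, 72)
g(73, 72) = g(72, 1)
g(72, 1) = g(1, 0)
g(1, 0) = 1  (base case)

1


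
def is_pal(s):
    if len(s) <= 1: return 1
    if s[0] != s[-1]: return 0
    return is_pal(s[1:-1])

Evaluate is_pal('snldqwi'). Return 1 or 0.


is_pal('snldqwi'): s[0]='s' != s[-1]='i' -> return 0
Result: 0 (not a palindrome)

0


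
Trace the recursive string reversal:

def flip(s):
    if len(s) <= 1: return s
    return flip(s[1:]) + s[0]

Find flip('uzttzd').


flip('uzttzd') = flip('zttzd') + 'u'
flip('zttzd') = flip('ttzd') + 'z'
flip('ttzd') = flip('tzd') + 't'
flip('tzd') = flip('zd') + 't'
flip('zd') = flip('d') + 'z'
flip('d') = 'd'  (base case)
Concatenating: 'd' + 'z' + 't' + 't' + 'z' + 'u' = 'dzttzu'

dzttzu


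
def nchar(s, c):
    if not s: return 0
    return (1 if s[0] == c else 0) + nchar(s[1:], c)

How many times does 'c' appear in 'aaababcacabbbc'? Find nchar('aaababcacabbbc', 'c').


s[0]='a' != 'c' -> 0
s[0]='a' != 'c' -> 0
s[0]='a' != 'c' -> 0
s[0]='b' != 'c' -> 0
s[0]='a' != 'c' -> 0
s[0]='b' != 'c' -> 0
s[0]='c' == 'c' -> 1
s[0]='a' != 'c' -> 0
s[0]='c' == 'c' -> 1
s[0]='a' != 'c' -> 0
s[0]='b' != 'c' -> 0
s[0]='b' != 'c' -> 0
s[0]='b' != 'c' -> 0
s[0]='c' == 'c' -> 1
Sum: 0 + 0 + 0 + 0 + 0 + 0 + 1 + 0 + 1 + 0 + 0 + 0 + 0 + 1 = 3

3


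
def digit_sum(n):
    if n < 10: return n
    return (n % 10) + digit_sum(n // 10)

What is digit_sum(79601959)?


digit_sum(79601959) = 9 + digit_sum(7960195)
digit_sum(7960195) = 5 + digit_sum(796019)
digit_sum(796019) = 9 + digit_sum(79601)
digit_sum(79601) = 1 + digit_sum(7960)
digit_sum(7960) = 0 + digit_sum(796)
digit_sum(796) = 6 + digit_sum(79)
digit_sum(79) = 9 + digit_sum(7)
digit_sum(7) = 7  (base case)
Total: 9 + 5 + 9 + 1 + 0 + 6 + 9 + 7 = 46

46


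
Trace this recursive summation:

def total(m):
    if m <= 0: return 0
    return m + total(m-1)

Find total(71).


total(71)
= 71 + 70 + 69 + 68 + 67 + 66 + 65 + 64 + 63 + 62 + 61 + 60 + 59 + 58 + 57 + 56 + 55 + 54 + 53 + 52 + 51 + 50 + 49 + 48 + 47 + 46 + 45 + 44 + 43 + 42 + 41 + 40 + 39 + 38 + 37 + 36 + 35 + 34 + 33 + 32 + 31 + 30 + 29 + 28 + 27 + 26 + 25 + 24 + 23 + 22 + 21 + 20 + 19 + 18 + 17 + 16 + 15 + 14 + 13 + 12 + 11 + 10 + 9 + 8 + 7 + 6 + 5 + 4 + 3 + 2 + 1 + total(0)
= 71 + 70 + 69 + 68 + 67 + 66 + 65 + 64 + 63 + 62 + 61 + 60 + 59 + 58 + 57 + 56 + 55 + 54 + 53 + 52 + 51 + 50 + 49 + 48 + 47 + 46 + 45 + 44 + 43 + 42 + 41 + 40 + 39 + 38 + 37 + 36 + 35 + 34 + 33 + 32 + 31 + 30 + 29 + 28 + 27 + 26 + 25 + 24 + 23 + 22 + 21 + 20 + 19 + 18 + 17 + 16 + 15 + 14 + 13 + 12 + 11 + 10 + 9 + 8 + 7 + 6 + 5 + 4 + 3 + 2 + 1 + 0
= 2556

2556


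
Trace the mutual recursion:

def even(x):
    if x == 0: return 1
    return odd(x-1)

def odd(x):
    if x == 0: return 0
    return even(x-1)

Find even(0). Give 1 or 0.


even(0) = 1  (base case)
Result: 1

1


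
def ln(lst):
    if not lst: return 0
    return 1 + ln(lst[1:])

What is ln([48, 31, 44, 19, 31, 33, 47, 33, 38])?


ln([48, 31, 44, 19, 31, 33, 47, 33, 38]) = 1 + ln([31, 44, 19, 31, 33, 47, 33, 38])
ln([31, 44, 19, 31, 33, 47, 33, 38]) = 1 + ln([44, 19, 31, 33, 47, 33, 38])
ln([44, 19, 31, 33, 47, 33, 38]) = 1 + ln([19, 31, 33, 47, 33, 38])
ln([19, 31, 33, 47, 33, 38]) = 1 + ln([31, 33, 47, 33, 38])
ln([31, 33, 47, 33, 38]) = 1 + ln([33, 47, 33, 38])
ln([33, 47, 33, 38]) = 1 + ln([47, 33, 38])
ln([47, 33, 38]) = 1 + ln([33, 38])
ln([33, 38]) = 1 + ln([38])
ln([38]) = 1 + ln([])
ln([]) = 0  (base case)
Unwinding: 1 + 1 + 1 + 1 + 1 + 1 + 1 + 1 + 1 + 0 = 9

9


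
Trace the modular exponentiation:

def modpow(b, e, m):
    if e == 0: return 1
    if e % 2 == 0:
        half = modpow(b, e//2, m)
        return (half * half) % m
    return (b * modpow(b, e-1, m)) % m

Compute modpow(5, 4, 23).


modpow(5, 4, 23): e is even, compute modpow(5, 2, 23)
  modpow(5, 2, 23): e is even, compute modpow(5, 1, 23)
    modpow(5, 1, 23): e is odd, compute modpow(5, 0, 23)
      modpow(5, 0, 23) = 1
    (5 * 1) % 23 = 5
  half=5, (5*5) % 23 = 2
half=2, (2*2) % 23 = 4

4


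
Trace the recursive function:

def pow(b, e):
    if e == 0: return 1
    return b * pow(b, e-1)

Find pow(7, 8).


pow(7, 8)
= 7 * pow(7, 7)
= 7 * 7 * pow(7, 6)
= 7 * 7 * 7 * pow(7, 5)
= 7 * 7 * 7 * 7 * pow(7, 4)
= 7 * 7 * 7 * 7 * 7 * pow(7, 3)
= 7 * 7 * 7 * 7 * 7 * 7 * pow(7, 2)
= 7 * 7 * 7 * 7 * 7 * 7 * 7 * pow(7, 1)
= 7 * 7 * 7 * 7 * 7 * 7 * 7 * 7 * pow(7, 0)
= 7 * 7 * 7 * 7 * 7 * 7 * 7 * 7 * 1
= 5764801

5764801


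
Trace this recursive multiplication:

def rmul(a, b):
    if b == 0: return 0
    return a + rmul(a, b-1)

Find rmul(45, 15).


rmul(45, 15) = 45 + rmul(45, 14)
rmul(45, 14) = 45 + rmul(45, 13)
rmul(45, 13) = 45 + rmul(45, 12)
rmul(45, 12) = 45 + rmul(45, 11)
rmul(45, 11) = 45 + rmul(45, 10)
rmul(45, 10) = 45 + rmul(45, 9)
rmul(45, 9) = 45 + rmul(45, 8)
rmul(45, 8) = 45 + rmul(45, 7)
rmul(45, 7) = 45 + rmul(45, 6)
rmul(45, 6) = 45 + rmul(45, 5)
rmul(45, 5) = 45 + rmul(45, 4)
rmul(45, 4) = 45 + rmul(45, 3)
rmul(45, 3) = 45 + rmul(45, 2)
rmul(45, 2) = 45 + rmul(45, 1)
rmul(45, 1) = 45 + rmul(45, 0)
rmul(45, 0) = 0  (base case)
Total: 45 + 45 + 45 + 45 + 45 + 45 + 45 + 45 + 45 + 45 + 45 + 45 + 45 + 45 + 45 + 0 = 675

675


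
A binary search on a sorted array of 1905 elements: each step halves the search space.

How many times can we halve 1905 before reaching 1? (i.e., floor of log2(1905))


1905 / 2 = 952
952 / 2 = 476
476 / 2 = 238
238 / 2 = 119
119 / 2 = 59
59 / 2 = 29
29 / 2 = 14
14 / 2 = 7
7 / 2 = 3
3 / 2 = 1
Reached 1 after 10 halvings

10


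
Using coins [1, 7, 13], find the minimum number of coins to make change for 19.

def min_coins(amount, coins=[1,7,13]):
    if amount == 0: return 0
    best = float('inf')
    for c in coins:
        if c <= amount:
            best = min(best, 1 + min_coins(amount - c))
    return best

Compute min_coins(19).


Building up with DP:
min_coins(0) = 0
min_coins(1) = min(1+min_coins(0)=1+0=1) = 1
min_coins(2) = min(1+min_coins(1)=1+1=2) = 2
min_coins(3) = min(1+min_coins(2)=1+2=3) = 3
min_coins(4) = min(1+min_coins(3)=1+3=4) = 4
min_coins(5) = min(1+min_coins(4)=1+4=5) = 5
min_coins(6) = min(1+min_coins(5)=1+5=6) = 6
min_coins(7) = min(1+min_coins(6)=1+6=7, 1+min_coins(0)=1+0=1) = 1
min_coins(8) = min(1+min_coins(7)=1+1=2, 1+min_coins(1)=1+1=2) = 2
min_coins(9) = min(1+min_coins(8)=1+2=3, 1+min_coins(2)=1+2=3) = 3
min_coins(10) = min(1+min_coins(9)=1+3=4, 1+min_coins(3)=1+3=4) = 4
min_coins(11) = min(1+min_coins(10)=1+4=5, 1+min_coins(4)=1+4=5) = 5
min_coins(12) = min(1+min_coins(11)=1+5=6, 1+min_coins(5)=1+5=6) = 6
min_coins(13) = min(1+min_coins(12)=1+6=7, 1+min_coins(6)=1+6=7, 1+min_coins(0)=1+0=1) = 1
min_coins(14) = min(1+min_coins(13)=1+1=2, 1+min_coins(7)=1+1=2, 1+min_coins(1)=1+1=2) = 2
min_coins(15) = min(1+min_coins(14)=1+2=3, 1+min_coins(8)=1+2=3, 1+min_coins(2)=1+2=3) = 3
min_coins(16) = min(1+min_coins(15)=1+3=4, 1+min_coins(9)=1+3=4, 1+min_coins(3)=1+3=4) = 4
min_coins(17) = min(1+min_coins(16)=1+4=5, 1+min_coins(10)=1+4=5, 1+min_coins(4)=1+4=5) = 5
min_coins(18) = min(1+min_coins(17)=1+5=6, 1+min_coins(11)=1+5=6, 1+min_coins(5)=1+5=6) = 6
min_coins(19) = min(1+min_coins(18)=1+6=7, 1+min_coins(12)=1+6=7, 1+min_coins(6)=1+6=7) = 7

7


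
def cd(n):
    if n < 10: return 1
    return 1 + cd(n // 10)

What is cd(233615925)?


cd(233615925) = 1 + cd(23361592)
cd(23361592) = 1 + cd(2336159)
cd(2336159) = 1 + cd(233615)
cd(233615) = 1 + cd(23361)
cd(23361) = 1 + cd(2336)
cd(2336) = 1 + cd(233)
cd(233) = 1 + cd(23)
cd(23) = 1 + cd(2)
cd(2) = 1  (base case: 2 < 10)
Unwinding: 1 + 1 + 1 + 1 + 1 + 1 + 1 + 1 + 1 = 9

9


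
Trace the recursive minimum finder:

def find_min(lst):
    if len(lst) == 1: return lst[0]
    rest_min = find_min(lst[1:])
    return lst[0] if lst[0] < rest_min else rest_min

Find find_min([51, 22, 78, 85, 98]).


find_min([51, 22, 78, 85, 98]): compare 51 with find_min([22, 78, 85, 98])
find_min([22, 78, 85, 98]): compare 22 with find_min([78, 85, 98])
find_min([78, 85, 98]): compare 78 with find_min([85, 98])
find_min([85, 98]): compare 85 with find_min([98])
find_min([98]) = 98  (base case)
Compare 85 with 98 -> 85
Compare 78 with 85 -> 78
Compare 22 with 78 -> 22
Compare 51 with 22 -> 22

22


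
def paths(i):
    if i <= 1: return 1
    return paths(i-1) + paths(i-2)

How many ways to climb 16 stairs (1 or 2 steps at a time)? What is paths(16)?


Building up from base cases:
paths(0) = 1
paths(1) = 1
paths(2) = paths(1) + paths(0) = 1 + 1 = 2
paths(3) = paths(2) + paths(1) = 2 + 1 = 3
paths(4) = paths(3) + paths(2) = 3 + 2 = 5
paths(5) = paths(4) + paths(3) = 5 + 3 = 8
paths(6) = paths(5) + paths(4) = 8 + 5 = 13
paths(7) = paths(6) + paths(5) = 13 + 8 = 21
paths(8) = paths(7) + paths(6) = 21 + 13 = 34
paths(9) = paths(8) + paths(7) = 34 + 21 = 55
paths(10) = paths(9) + paths(8) = 55 + 34 = 89
paths(11) = paths(10) + paths(9) = 89 + 55 = 144
paths(12) = paths(11) + paths(10) = 144 + 89 = 233
paths(13) = paths(12) + paths(11) = 233 + 144 = 377
paths(14) = paths(13) + paths(12) = 377 + 233 = 610
paths(15) = paths(14) + paths(13) = 610 + 377 = 987
paths(16) = paths(15) + paths(14) = 987 + 610 = 1597

1597


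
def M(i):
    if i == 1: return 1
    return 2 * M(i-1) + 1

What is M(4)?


M(4) = 2 * M(3) + 1
M(3) = 2 * M(2) + 1
M(2) = 2 * M(1) + 1
M(1) = 1  (base case)
M(2) = 2 * 1 + 1 = 3
M(3) = 2 * 3 + 1 = 7
M(4) = 2 * 7 + 1 = 15

15


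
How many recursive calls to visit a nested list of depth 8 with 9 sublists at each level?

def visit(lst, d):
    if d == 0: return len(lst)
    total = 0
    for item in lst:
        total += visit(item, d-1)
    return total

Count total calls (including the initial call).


At depth 0 (root): 1 call
At depth 1: each of 1 parents calls visit on 9 children = 9 calls
At depth 2: each of 9 parents calls visit on 9 children = 81 calls
At depth 3: each of 81 parents calls visit on 9 children = 729 calls
At depth 4: each of 729 parents calls visit on 9 children = 6561 calls
At depth 5: each of 6561 parents calls visit on 9 children = 59049 calls
At depth 6: each of 59049 parents calls visit on 9 children = 531441 calls
At depth 7: each of 531441 parents calls visit on 9 children = 4782969 calls
At depth 8: each of 4782969 parents calls visit on 9 children = 43046721 calls
Total: 1 + 9 + 81 + 729 + 6561 + 59049 + 531441 + 4782969 + 43046721 = 48427561

48427561


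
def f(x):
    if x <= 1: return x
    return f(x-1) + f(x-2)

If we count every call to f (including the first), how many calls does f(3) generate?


Let C(n) = total calls for f(n)
C(0) = 1, C(1) = 1
C(2) = 1 + C(1) + C(0) = 1 + 1 + 1 = 3
C(3) = 1 + C(2) + C(1) = 1 + 3 + 1 = 5

5


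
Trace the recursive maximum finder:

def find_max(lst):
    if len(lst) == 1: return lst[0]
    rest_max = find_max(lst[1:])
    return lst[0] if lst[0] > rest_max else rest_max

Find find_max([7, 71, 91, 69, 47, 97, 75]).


find_max([7, 71, 91, 69, 47, 97, 75]): compare 7 with find_max([71, 91, 69, 47, 97, 75])
find_max([71, 91, 69, 47, 97, 75]): compare 71 with find_max([91, 69, 47, 97, 75])
find_max([91, 69, 47, 97, 75]): compare 91 with find_max([69, 47, 97, 75])
find_max([69, 47, 97, 75]): compare 69 with find_max([47, 97, 75])
find_max([47, 97, 75]): compare 47 with find_max([97, 75])
find_max([97, 75]): compare 97 with find_max([75])
find_max([75]) = 75  (base case)
Compare 97 with 75 -> 97
Compare 47 with 97 -> 97
Compare 69 with 97 -> 97
Compare 91 with 97 -> 97
Compare 71 with 97 -> 97
Compare 7 with 97 -> 97

97


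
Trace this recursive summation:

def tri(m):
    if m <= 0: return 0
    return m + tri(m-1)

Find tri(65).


tri(65)
= 65 + 64 + 63 + 62 + 61 + 60 + 59 + 58 + 57 + 56 + 55 + 54 + 53 + 52 + 51 + 50 + 49 + 48 + 47 + 46 + 45 + 44 + 43 + 42 + 41 + 40 + 39 + 38 + 37 + 36 + 35 + 34 + 33 + 32 + 31 + 30 + 29 + 28 + 27 + 26 + 25 + 24 + 23 + 22 + 21 + 20 + 19 + 18 + 17 + 16 + 15 + 14 + 13 + 12 + 11 + 10 + 9 + 8 + 7 + 6 + 5 + 4 + 3 + 2 + 1 + tri(0)
= 65 + 64 + 63 + 62 + 61 + 60 + 59 + 58 + 57 + 56 + 55 + 54 + 53 + 52 + 51 + 50 + 49 + 48 + 47 + 46 + 45 + 44 + 43 + 42 + 41 + 40 + 39 + 38 + 37 + 36 + 35 + 34 + 33 + 32 + 31 + 30 + 29 + 28 + 27 + 26 + 25 + 24 + 23 + 22 + 21 + 20 + 19 + 18 + 17 + 16 + 15 + 14 + 13 + 12 + 11 + 10 + 9 + 8 + 7 + 6 + 5 + 4 + 3 + 2 + 1 + 0
= 2145

2145


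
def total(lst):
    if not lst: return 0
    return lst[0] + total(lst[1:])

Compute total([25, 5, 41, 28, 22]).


total([25, 5, 41, 28, 22]) = 25 + total([5, 41, 28, 22])
total([5, 41, 28, 22]) = 5 + total([41, 28, 22])
total([41, 28, 22]) = 41 + total([28, 22])
total([28, 22]) = 28 + total([22])
total([22]) = 22 + total([])
total([]) = 0  (base case)
Total: 25 + 5 + 41 + 28 + 22 + 0 = 121

121


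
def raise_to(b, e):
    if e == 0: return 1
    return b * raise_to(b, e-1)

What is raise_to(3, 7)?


raise_to(3, 7)
= 3 * raise_to(3, 6)
= 3 * 3 * raise_to(3, 5)
= 3 * 3 * 3 * raise_to(3, 4)
= 3 * 3 * 3 * 3 * raise_to(3, 3)
= 3 * 3 * 3 * 3 * 3 * raise_to(3, 2)
= 3 * 3 * 3 * 3 * 3 * 3 * raise_to(3, 1)
= 3 * 3 * 3 * 3 * 3 * 3 * 3 * raise_to(3, 0)
= 3 * 3 * 3 * 3 * 3 * 3 * 3 * 1
= 2187

2187


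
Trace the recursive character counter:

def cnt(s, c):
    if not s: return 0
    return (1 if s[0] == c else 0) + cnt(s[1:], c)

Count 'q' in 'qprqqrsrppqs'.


s[0]='q' == 'q' -> 1
s[0]='p' != 'q' -> 0
s[0]='r' != 'q' -> 0
s[0]='q' == 'q' -> 1
s[0]='q' == 'q' -> 1
s[0]='r' != 'q' -> 0
s[0]='s' != 'q' -> 0
s[0]='r' != 'q' -> 0
s[0]='p' != 'q' -> 0
s[0]='p' != 'q' -> 0
s[0]='q' == 'q' -> 1
s[0]='s' != 'q' -> 0
Sum: 1 + 0 + 0 + 1 + 1 + 0 + 0 + 0 + 0 + 0 + 1 + 0 = 4

4


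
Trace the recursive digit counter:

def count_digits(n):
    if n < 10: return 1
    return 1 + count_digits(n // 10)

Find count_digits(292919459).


count_digits(292919459) = 1 + count_digits(29291945)
count_digits(29291945) = 1 + count_digits(2929194)
count_digits(2929194) = 1 + count_digits(292919)
count_digits(292919) = 1 + count_digits(29291)
count_digits(29291) = 1 + count_digits(2929)
count_digits(2929) = 1 + count_digits(292)
count_digits(292) = 1 + count_digits(29)
count_digits(29) = 1 + count_digits(2)
count_digits(2) = 1  (base case: 2 < 10)
Unwinding: 1 + 1 + 1 + 1 + 1 + 1 + 1 + 1 + 1 = 9

9


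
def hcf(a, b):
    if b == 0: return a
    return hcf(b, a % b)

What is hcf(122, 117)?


hcf(122, 117) = hcf(117, 5)
hcf(117, 5) = hcf(5, 2)
hcf(5, 2) = hcf(2, 1)
hcf(2, 1) = hcf(1, 0)
hcf(1, 0) = 1  (base case)

1


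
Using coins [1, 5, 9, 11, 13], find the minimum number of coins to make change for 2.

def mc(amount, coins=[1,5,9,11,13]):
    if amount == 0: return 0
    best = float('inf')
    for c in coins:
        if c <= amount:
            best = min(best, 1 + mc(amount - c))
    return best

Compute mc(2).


Building up with DP:
mc(0) = 0
mc(1) = min(1+mc(0)=1+0=1) = 1
mc(2) = min(1+mc(1)=1+1=2) = 2

2


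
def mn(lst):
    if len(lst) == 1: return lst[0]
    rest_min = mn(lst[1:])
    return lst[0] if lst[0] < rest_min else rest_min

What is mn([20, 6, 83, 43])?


mn([20, 6, 83, 43]): compare 20 with mn([6, 83, 43])
mn([6, 83, 43]): compare 6 with mn([83, 43])
mn([83, 43]): compare 83 with mn([43])
mn([43]) = 43  (base case)
Compare 83 with 43 -> 43
Compare 6 with 43 -> 6
Compare 20 with 6 -> 6

6


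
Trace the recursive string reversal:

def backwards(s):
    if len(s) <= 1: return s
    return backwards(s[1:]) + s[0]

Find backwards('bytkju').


backwards('bytkju') = backwards('ytkju') + 'b'
backwards('ytkju') = backwards('tkju') + 'y'
backwards('tkju') = backwards('kju') + 't'
backwards('kju') = backwards('ju') + 'k'
backwards('ju') = backwards('u') + 'j'
backwards('u') = 'u'  (base case)
Concatenating: 'u' + 'j' + 'k' + 't' + 'y' + 'b' = 'ujktyb'

ujktyb


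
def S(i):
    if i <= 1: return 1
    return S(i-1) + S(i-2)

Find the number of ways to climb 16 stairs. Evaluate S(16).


Building up from base cases:
S(0) = 1
S(1) = 1
S(2) = S(1) + S(0) = 1 + 1 = 2
S(3) = S(2) + S(1) = 2 + 1 = 3
S(4) = S(3) + S(2) = 3 + 2 = 5
S(5) = S(4) + S(3) = 5 + 3 = 8
S(6) = S(5) + S(4) = 8 + 5 = 13
S(7) = S(6) + S(5) = 13 + 8 = 21
S(8) = S(7) + S(6) = 21 + 13 = 34
S(9) = S(8) + S(7) = 34 + 21 = 55
S(10) = S(9) + S(8) = 55 + 34 = 89
S(11) = S(10) + S(9) = 89 + 55 = 144
S(12) = S(11) + S(10) = 144 + 89 = 233
S(13) = S(12) + S(11) = 233 + 144 = 377
S(14) = S(13) + S(12) = 377 + 233 = 610
S(15) = S(14) + S(13) = 610 + 377 = 987
S(16) = S(15) + S(14) = 987 + 610 = 1597

1597


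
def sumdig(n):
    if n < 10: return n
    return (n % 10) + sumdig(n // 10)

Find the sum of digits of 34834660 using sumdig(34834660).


sumdig(34834660) = 0 + sumdig(3483466)
sumdig(3483466) = 6 + sumdig(348346)
sumdig(348346) = 6 + sumdig(34834)
sumdig(34834) = 4 + sumdig(3483)
sumdig(3483) = 3 + sumdig(348)
sumdig(348) = 8 + sumdig(34)
sumdig(34) = 4 + sumdig(3)
sumdig(3) = 3  (base case)
Total: 0 + 6 + 6 + 4 + 3 + 8 + 4 + 3 = 34

34


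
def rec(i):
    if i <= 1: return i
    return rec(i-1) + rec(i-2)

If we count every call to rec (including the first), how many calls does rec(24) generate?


Let C(n) = total calls for rec(n)
C(0) = 1, C(1) = 1
C(2) = 1 + C(1) + C(0) = 1 + 1 + 1 = 3
C(3) = 1 + C(2) + C(1) = 1 + 3 + 1 = 5
C(4) = 1 + C(3) + C(2) = 1 + 5 + 3 = 9
C(5) = 1 + C(4) + C(3) = 1 + 9 + 5 = 15
C(6) = 1 + C(5) + C(4) = 1 + 15 + 9 = 25
C(7) = 1 + C(6) + C(5) = 1 + 25 + 15 = 41
C(8) = 1 + C(7) + C(6) = 1 + 41 + 25 = 67
C(9) = 1 + C(8) + C(7) = 1 + 67 + 41 = 109
C(10) = 1 + C(9) + C(8) = 1 + 109 + 67 = 177
C(11) = 1 + C(10) + C(9) = 1 + 177 + 109 = 287
C(12) = 1 + C(11) + C(10) = 1 + 287 + 177 = 465
C(13) = 1 + C(12) + C(11) = 1 + 465 + 287 = 753
C(14) = 1 + C(13) + C(12) = 1 + 753 + 465 = 1219
C(15) = 1 + C(14) + C(13) = 1 + 1219 + 753 = 1973
C(16) = 1 + C(15) + C(14) = 1 + 1973 + 1219 = 3193
C(17) = 1 + C(16) + C(15) = 1 + 3193 + 1973 = 5167
C(18) = 1 + C(17) + C(16) = 1 + 5167 + 3193 = 8361
C(19) = 1 + C(18) + C(17) = 1 + 8361 + 5167 = 13529
C(20) = 1 + C(19) + C(18) = 1 + 13529 + 8361 = 21891
C(21) = 1 + C(20) + C(19) = 1 + 21891 + 13529 = 35421
C(22) = 1 + C(21) + C(20) = 1 + 35421 + 21891 = 57313
C(23) = 1 + C(22) + C(21) = 1 + 57313 + 35421 = 92735
C(24) = 1 + C(23) + C(22) = 1 + 92735 + 57313 = 150049

150049


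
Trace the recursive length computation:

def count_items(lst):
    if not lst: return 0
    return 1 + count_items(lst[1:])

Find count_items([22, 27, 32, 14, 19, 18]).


count_items([22, 27, 32, 14, 19, 18]) = 1 + count_items([27, 32, 14, 19, 18])
count_items([27, 32, 14, 19, 18]) = 1 + count_items([32, 14, 19, 18])
count_items([32, 14, 19, 18]) = 1 + count_items([14, 19, 18])
count_items([14, 19, 18]) = 1 + count_items([19, 18])
count_items([19, 18]) = 1 + count_items([18])
count_items([18]) = 1 + count_items([])
count_items([]) = 0  (base case)
Unwinding: 1 + 1 + 1 + 1 + 1 + 1 + 0 = 6

6


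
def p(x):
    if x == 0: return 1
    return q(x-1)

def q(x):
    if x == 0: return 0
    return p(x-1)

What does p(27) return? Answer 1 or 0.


p(27) = q(26)
q(26) = p(25)
p(25) = q(24)
q(24) = p(23)
p(23) = q(22)
q(22) = p(21)
p(21) = q(20)
q(20) = p(19)
p(19) = q(18)
q(18) = p(17)
p(17) = q(16)
q(16) = p(15)
p(15) = q(14)
q(14) = p(13)
p(13) = q(12)
q(12) = p(11)
p(11) = q(10)
q(10) = p(9)
p(9) = q(8)
q(8) = p(7)
p(7) = q(6)
q(6) = p(5)
p(5) = q(4)
q(4) = p(3)
p(3) = q(2)
q(2) = p(1)
p(1) = q(0)
q(0) = 0  (base case)
Result: 0

0


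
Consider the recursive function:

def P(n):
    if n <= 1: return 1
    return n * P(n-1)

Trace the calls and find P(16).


P(16)
= 16 * P(15)
= 16 * 15 * P(14)
= 16 * 15 * 14 * P(13)
= 16 * 15 * 14 * 13 * P(12)
= 16 * 15 * 14 * 13 * 12 * P(11)
= 16 * 15 * 14 * 13 * 12 * 11 * P(10)
= 16 * 15 * 14 * 13 * 12 * 11 * 10 * P(9)
= 16 * 15 * 14 * 13 * 12 * 11 * 10 * 9 * P(8)
= 16 * 15 * 14 * 13 * 12 * 11 * 10 * 9 * 8 * P(7)
= 16 * 15 * 14 * 13 * 12 * 11 * 10 * 9 * 8 * 7 * P(6)
= 16 * 15 * 14 * 13 * 12 * 11 * 10 * 9 * 8 * 7 * 6 * P(5)
= 16 * 15 * 14 * 13 * 12 * 11 * 10 * 9 * 8 * 7 * 6 * 5 * P(4)
= 16 * 15 * 14 * 13 * 12 * 11 * 10 * 9 * 8 * 7 * 6 * 5 * 4 * P(3)
= 16 * 15 * 14 * 13 * 12 * 11 * 10 * 9 * 8 * 7 * 6 * 5 * 4 * 3 * P(2)
= 16 * 15 * 14 * 13 * 12 * 11 * 10 * 9 * 8 * 7 * 6 * 5 * 4 * 3 * 2 * P(1)
= 16 * 15 * 14 * 13 * 12 * 11 * 10 * 9 * 8 * 7 * 6 * 5 * 4 * 3 * 2 * 1
= 20922789888000

20922789888000


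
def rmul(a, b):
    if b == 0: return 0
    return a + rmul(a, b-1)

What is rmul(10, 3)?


rmul(10, 3) = 10 + rmul(10, 2)
rmul(10, 2) = 10 + rmul(10, 1)
rmul(10, 1) = 10 + rmul(10, 0)
rmul(10, 0) = 0  (base case)
Total: 10 + 10 + 10 + 0 = 30

30


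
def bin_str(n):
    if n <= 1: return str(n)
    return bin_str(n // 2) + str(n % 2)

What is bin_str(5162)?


bin_str(5162) = bin_str(2581) + '0'
bin_str(2581) = bin_str(1290) + '1'
bin_str(1290) = bin_str(645) + '0'
bin_str(645) = bin_str(322) + '1'
bin_str(322) = bin_str(161) + '0'
bin_str(161) = bin_str(80) + '1'
bin_str(80) = bin_str(40) + '0'
bin_str(40) = bin_str(20) + '0'
bin_str(20) = bin_str(10) + '0'
bin_str(10) = bin_str(5) + '0'
bin_str(5) = bin_str(2) + '1'
bin_str(2) = bin_str(1) + '0'
bin_str(1) = '1'  (base case)
Concatenating: '1' + '0' + '1' + '0' + '0' + '0' + '0' + '1' + '0' + '1' + '0' + '1' + '0' = '1010000101010'

1010000101010


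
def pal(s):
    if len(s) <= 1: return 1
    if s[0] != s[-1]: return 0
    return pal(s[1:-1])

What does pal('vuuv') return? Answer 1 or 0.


pal('vuuv'): s[0]='v' == s[-1]='v' -> check pal('uu')
pal('uu'): s[0]='u' == s[-1]='u' -> check pal('')
pal(''): len <= 1 -> return 1  (base case)
Result: 1 (palindrome)

1


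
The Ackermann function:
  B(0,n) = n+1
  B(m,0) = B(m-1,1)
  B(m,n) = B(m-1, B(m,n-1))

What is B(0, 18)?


B(0, 18) = 19
Result: B(0, 18) = 19

19


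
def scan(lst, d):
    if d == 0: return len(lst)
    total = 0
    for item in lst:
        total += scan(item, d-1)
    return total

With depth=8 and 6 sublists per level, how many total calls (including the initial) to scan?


At depth 0 (root): 1 call
At depth 1: each of 1 parents calls scan on 6 children = 6 calls
At depth 2: each of 6 parents calls scan on 6 children = 36 calls
At depth 3: each of 36 parents calls scan on 6 children = 216 calls
At depth 4: each of 216 parents calls scan on 6 children = 1296 calls
At depth 5: each of 1296 parents calls scan on 6 children = 7776 calls
At depth 6: each of 7776 parents calls scan on 6 children = 46656 calls
At depth 7: each of 46656 parents calls scan on 6 children = 279936 calls
At depth 8: each of 279936 parents calls scan on 6 children = 1679616 calls
Total: 1 + 6 + 36 + 216 + 1296 + 7776 + 46656 + 279936 + 1679616 = 2015539

2015539


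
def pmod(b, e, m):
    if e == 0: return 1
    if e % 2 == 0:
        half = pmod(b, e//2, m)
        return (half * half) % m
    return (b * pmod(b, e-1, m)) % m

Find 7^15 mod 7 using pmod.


pmod(7, 15, 7): e is odd, compute pmod(7, 14, 7)
  pmod(7, 14, 7): e is even, compute pmod(7, 7, 7)
    pmod(7, 7, 7): e is odd, compute pmod(7, 6, 7)
      pmod(7, 6, 7): e is even, compute pmod(7, 3, 7)
        pmod(7, 3, 7): e is odd, compute pmod(7, 2, 7)
          pmod(7, 2, 7): e is even, compute pmod(7, 1, 7)
          pmod(7, 1, 7): e is odd, compute pmod(7, 0, 7)
          pmod(7, 0, 7) = 1
          (7 * 1) % 7 = 0
          half=0, (0*0) % 7 = 0
        (7 * 0) % 7 = 0
      half=0, (0*0) % 7 = 0
    (7 * 0) % 7 = 0
  half=0, (0*0) % 7 = 0
(7 * 0) % 7 = 0

0


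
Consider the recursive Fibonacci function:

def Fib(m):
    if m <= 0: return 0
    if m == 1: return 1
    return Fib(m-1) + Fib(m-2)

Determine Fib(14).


Computing Fib(14) bottom-up:
Fib(0) = 0
Fib(1) = 1
Fib(2) = Fib(1) + Fib(0) = 1 + 0 = 1
Fib(3) = Fib(2) + Fib(1) = 1 + 1 = 2
Fib(4) = Fib(3) + Fib(2) = 2 + 1 = 3
Fib(5) = Fib(4) + Fib(3) = 3 + 2 = 5
Fib(6) = Fib(5) + Fib(4) = 5 + 3 = 8
Fib(7) = Fib(6) + Fib(5) = 8 + 5 = 13
Fib(8) = Fib(7) + Fib(6) = 13 + 8 = 21
Fib(9) = Fib(8) + Fib(7) = 21 + 13 = 34
Fib(10) = Fib(9) + Fib(8) = 34 + 21 = 55
Fib(11) = Fib(10) + Fib(9) = 55 + 34 = 89
Fib(12) = Fib(11) + Fib(10) = 89 + 55 = 144
Fib(13) = Fib(12) + Fib(11) = 144 + 89 = 233
Fib(14) = Fib(13) + Fib(12) = 233 + 144 = 377

377


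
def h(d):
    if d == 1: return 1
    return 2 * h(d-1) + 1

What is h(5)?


h(5) = 2 * h(4) + 1
h(4) = 2 * h(3) + 1
h(3) = 2 * h(2) + 1
h(2) = 2 * h(1) + 1
h(1) = 1  (base case)
h(2) = 2 * 1 + 1 = 3
h(3) = 2 * 3 + 1 = 7
h(4) = 2 * 7 + 1 = 15
h(5) = 2 * 15 + 1 = 31

31


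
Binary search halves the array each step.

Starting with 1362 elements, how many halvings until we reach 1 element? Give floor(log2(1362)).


1362 / 2 = 681
681 / 2 = 340
340 / 2 = 170
170 / 2 = 85
85 / 2 = 42
42 / 2 = 21
21 / 2 = 10
10 / 2 = 5
5 / 2 = 2
2 / 2 = 1
Reached 1 after 10 halvings

10


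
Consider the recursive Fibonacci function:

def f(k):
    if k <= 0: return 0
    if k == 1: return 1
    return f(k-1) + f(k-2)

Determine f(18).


Computing f(18) bottom-up:
f(0) = 0
f(1) = 1
f(2) = f(1) + f(0) = 1 + 0 = 1
f(3) = f(2) + f(1) = 1 + 1 = 2
f(4) = f(3) + f(2) = 2 + 1 = 3
f(5) = f(4) + f(3) = 3 + 2 = 5
f(6) = f(5) + f(4) = 5 + 3 = 8
f(7) = f(6) + f(5) = 8 + 5 = 13
f(8) = f(7) + f(6) = 13 + 8 = 21
f(9) = f(8) + f(7) = 21 + 13 = 34
f(10) = f(9) + f(8) = 34 + 21 = 55
f(11) = f(10) + f(9) = 55 + 34 = 89
f(12) = f(11) + f(10) = 89 + 55 = 144
f(13) = f(12) + f(11) = 144 + 89 = 233
f(14) = f(13) + f(12) = 233 + 144 = 377
f(15) = f(14) + f(13) = 377 + 233 = 610
f(16) = f(15) + f(14) = 610 + 377 = 987
f(17) = f(16) + f(15) = 987 + 610 = 1597
f(18) = f(17) + f(16) = 1597 + 987 = 2584

2584


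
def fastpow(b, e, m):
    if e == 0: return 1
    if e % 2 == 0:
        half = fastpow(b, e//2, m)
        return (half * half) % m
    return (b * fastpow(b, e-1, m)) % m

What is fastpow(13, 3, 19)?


fastpow(13, 3, 19): e is odd, compute fastpow(13, 2, 19)
  fastpow(13, 2, 19): e is even, compute fastpow(13, 1, 19)
    fastpow(13, 1, 19): e is odd, compute fastpow(13, 0, 19)
      fastpow(13, 0, 19) = 1
    (13 * 1) % 19 = 13
  half=13, (13*13) % 19 = 17
(13 * 17) % 19 = 12

12


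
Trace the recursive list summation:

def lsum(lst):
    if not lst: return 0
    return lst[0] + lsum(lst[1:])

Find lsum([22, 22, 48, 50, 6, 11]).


lsum([22, 22, 48, 50, 6, 11]) = 22 + lsum([22, 48, 50, 6, 11])
lsum([22, 48, 50, 6, 11]) = 22 + lsum([48, 50, 6, 11])
lsum([48, 50, 6, 11]) = 48 + lsum([50, 6, 11])
lsum([50, 6, 11]) = 50 + lsum([6, 11])
lsum([6, 11]) = 6 + lsum([11])
lsum([11]) = 11 + lsum([])
lsum([]) = 0  (base case)
Total: 22 + 22 + 48 + 50 + 6 + 11 + 0 = 159

159


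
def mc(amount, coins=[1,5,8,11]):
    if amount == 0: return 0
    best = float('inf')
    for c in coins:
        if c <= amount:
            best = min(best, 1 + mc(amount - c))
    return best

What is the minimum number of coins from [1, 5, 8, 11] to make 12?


Building up with DP:
mc(0) = 0
mc(1) = min(1+mc(0)=1+0=1) = 1
mc(2) = min(1+mc(1)=1+1=2) = 2
mc(3) = min(1+mc(2)=1+2=3) = 3
mc(4) = min(1+mc(3)=1+3=4) = 4
mc(5) = min(1+mc(4)=1+4=5, 1+mc(0)=1+0=1) = 1
mc(6) = min(1+mc(5)=1+1=2, 1+mc(1)=1+1=2) = 2
mc(7) = min(1+mc(6)=1+2=3, 1+mc(2)=1+2=3) = 3
mc(8) = min(1+mc(7)=1+3=4, 1+mc(3)=1+3=4, 1+mc(0)=1+0=1) = 1
mc(9) = min(1+mc(8)=1+1=2, 1+mc(4)=1+4=5, 1+mc(1)=1+1=2) = 2
mc(10) = min(1+mc(9)=1+2=3, 1+mc(5)=1+1=2, 1+mc(2)=1+2=3) = 2
mc(11) = min(1+mc(10)=1+2=3, 1+mc(6)=1+2=3, 1+mc(3)=1+3=4, 1+mc(0)=1+0=1) = 1
mc(12) = min(1+mc(11)=1+1=2, 1+mc(7)=1+3=4, 1+mc(4)=1+4=5, 1+mc(1)=1+1=2) = 2

2


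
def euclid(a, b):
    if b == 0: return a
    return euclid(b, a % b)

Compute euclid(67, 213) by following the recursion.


euclid(67, 213) = euclid(213, 67)
euclid(213, 67) = euclid(67, 12)
euclid(67, 12) = euclid(12, 7)
euclid(12, 7) = euclid(7, 5)
euclid(7, 5) = euclid(5, 2)
euclid(5, 2) = euclid(2, 1)
euclid(2, 1) = euclid(1, 0)
euclid(1, 0) = 1  (base case)

1


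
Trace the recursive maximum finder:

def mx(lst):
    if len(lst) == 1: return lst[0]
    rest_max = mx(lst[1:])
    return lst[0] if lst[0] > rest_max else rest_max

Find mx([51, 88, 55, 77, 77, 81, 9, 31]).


mx([51, 88, 55, 77, 77, 81, 9, 31]): compare 51 with mx([88, 55, 77, 77, 81, 9, 31])
mx([88, 55, 77, 77, 81, 9, 31]): compare 88 with mx([55, 77, 77, 81, 9, 31])
mx([55, 77, 77, 81, 9, 31]): compare 55 with mx([77, 77, 81, 9, 31])
mx([77, 77, 81, 9, 31]): compare 77 with mx([77, 81, 9, 31])
mx([77, 81, 9, 31]): compare 77 with mx([81, 9, 31])
mx([81, 9, 31]): compare 81 with mx([9, 31])
mx([9, 31]): compare 9 with mx([31])
mx([31]) = 31  (base case)
Compare 9 with 31 -> 31
Compare 81 with 31 -> 81
Compare 77 with 81 -> 81
Compare 77 with 81 -> 81
Compare 55 with 81 -> 81
Compare 88 with 81 -> 88
Compare 51 with 88 -> 88

88


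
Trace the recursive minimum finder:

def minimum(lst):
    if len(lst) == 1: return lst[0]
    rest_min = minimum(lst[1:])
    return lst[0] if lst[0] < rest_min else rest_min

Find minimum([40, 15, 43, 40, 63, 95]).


minimum([40, 15, 43, 40, 63, 95]): compare 40 with minimum([15, 43, 40, 63, 95])
minimum([15, 43, 40, 63, 95]): compare 15 with minimum([43, 40, 63, 95])
minimum([43, 40, 63, 95]): compare 43 with minimum([40, 63, 95])
minimum([40, 63, 95]): compare 40 with minimum([63, 95])
minimum([63, 95]): compare 63 with minimum([95])
minimum([95]) = 95  (base case)
Compare 63 with 95 -> 63
Compare 40 with 63 -> 40
Compare 43 with 40 -> 40
Compare 15 with 40 -> 15
Compare 40 with 15 -> 15

15


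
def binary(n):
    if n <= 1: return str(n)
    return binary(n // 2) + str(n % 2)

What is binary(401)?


binary(401) = binary(200) + '1'
binary(200) = binary(100) + '0'
binary(100) = binary(50) + '0'
binary(50) = binary(25) + '0'
binary(25) = binary(12) + '1'
binary(12) = binary(6) + '0'
binary(6) = binary(3) + '0'
binary(3) = binary(1) + '1'
binary(1) = '1'  (base case)
Concatenating: '1' + '1' + '0' + '0' + '1' + '0' + '0' + '0' + '1' = '110010001'

110010001


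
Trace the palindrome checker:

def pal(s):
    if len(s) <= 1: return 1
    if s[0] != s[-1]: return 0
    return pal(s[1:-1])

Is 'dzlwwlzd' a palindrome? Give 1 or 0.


pal('dzlwwlzd'): s[0]='d' == s[-1]='d' -> check pal('zlwwlz')
pal('zlwwlz'): s[0]='z' == s[-1]='z' -> check pal('lwwl')
pal('lwwl'): s[0]='l' == s[-1]='l' -> check pal('ww')
pal('ww'): s[0]='w' == s[-1]='w' -> check pal('')
pal(''): len <= 1 -> return 1  (base case)
Result: 1 (palindrome)

1


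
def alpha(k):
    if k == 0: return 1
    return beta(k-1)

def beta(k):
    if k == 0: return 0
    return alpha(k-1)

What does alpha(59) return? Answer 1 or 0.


alpha(59) = beta(58)
beta(58) = alpha(57)
alpha(57) = beta(56)
beta(56) = alpha(55)
alpha(55) = beta(54)
beta(54) = alpha(53)
alpha(53) = beta(52)
beta(52) = alpha(51)
alpha(51) = beta(50)
beta(50) = alpha(49)
alpha(49) = beta(48)
beta(48) = alpha(47)
alpha(47) = beta(46)
beta(46) = alpha(45)
alpha(45) = beta(44)
beta(44) = alpha(43)
alpha(43) = beta(42)
beta(42) = alpha(41)
alpha(41) = beta(40)
beta(40) = alpha(39)
alpha(39) = beta(38)
beta(38) = alpha(37)
alpha(37) = beta(36)
beta(36) = alpha(35)
alpha(35) = beta(34)
beta(34) = alpha(33)
alpha(33) = beta(32)
beta(32) = alpha(31)
alpha(31) = beta(30)
beta(30) = alpha(29)
alpha(29) = beta(28)
beta(28) = alpha(27)
alpha(27) = beta(26)
beta(26) = alpha(25)
alpha(25) = beta(24)
beta(24) = alpha(23)
alpha(23) = beta(22)
beta(22) = alpha(21)
alpha(21) = beta(20)
beta(20) = alpha(19)
alpha(19) = beta(18)
beta(18) = alpha(17)
alpha(17) = beta(16)
beta(16) = alpha(15)
alpha(15) = beta(14)
beta(14) = alpha(13)
alpha(13) = beta(12)
beta(12) = alpha(11)
alpha(11) = beta(10)
beta(10) = alpha(9)
alpha(9) = beta(8)
beta(8) = alpha(7)
alpha(7) = beta(6)
beta(6) = alpha(5)
alpha(5) = beta(4)
beta(4) = alpha(3)
alpha(3) = beta(2)
beta(2) = alpha(1)
alpha(1) = beta(0)
beta(0) = 0  (base case)
Result: 0

0


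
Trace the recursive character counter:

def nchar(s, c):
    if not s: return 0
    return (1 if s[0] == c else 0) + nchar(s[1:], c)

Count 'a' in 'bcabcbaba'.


s[0]='b' != 'a' -> 0
s[0]='c' != 'a' -> 0
s[0]='a' == 'a' -> 1
s[0]='b' != 'a' -> 0
s[0]='c' != 'a' -> 0
s[0]='b' != 'a' -> 0
s[0]='a' == 'a' -> 1
s[0]='b' != 'a' -> 0
s[0]='a' == 'a' -> 1
Sum: 0 + 0 + 1 + 0 + 0 + 0 + 1 + 0 + 1 = 3

3


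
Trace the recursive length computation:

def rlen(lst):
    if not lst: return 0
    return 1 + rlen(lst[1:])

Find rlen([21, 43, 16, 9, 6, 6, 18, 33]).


rlen([21, 43, 16, 9, 6, 6, 18, 33]) = 1 + rlen([43, 16, 9, 6, 6, 18, 33])
rlen([43, 16, 9, 6, 6, 18, 33]) = 1 + rlen([16, 9, 6, 6, 18, 33])
rlen([16, 9, 6, 6, 18, 33]) = 1 + rlen([9, 6, 6, 18, 33])
rlen([9, 6, 6, 18, 33]) = 1 + rlen([6, 6, 18, 33])
rlen([6, 6, 18, 33]) = 1 + rlen([6, 18, 33])
rlen([6, 18, 33]) = 1 + rlen([18, 33])
rlen([18, 33]) = 1 + rlen([33])
rlen([33]) = 1 + rlen([])
rlen([]) = 0  (base case)
Unwinding: 1 + 1 + 1 + 1 + 1 + 1 + 1 + 1 + 0 = 8

8


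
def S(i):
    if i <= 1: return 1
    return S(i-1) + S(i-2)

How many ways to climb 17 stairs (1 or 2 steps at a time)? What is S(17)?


Building up from base cases:
S(0) = 1
S(1) = 1
S(2) = S(1) + S(0) = 1 + 1 = 2
S(3) = S(2) + S(1) = 2 + 1 = 3
S(4) = S(3) + S(2) = 3 + 2 = 5
S(5) = S(4) + S(3) = 5 + 3 = 8
S(6) = S(5) + S(4) = 8 + 5 = 13
S(7) = S(6) + S(5) = 13 + 8 = 21
S(8) = S(7) + S(6) = 21 + 13 = 34
S(9) = S(8) + S(7) = 34 + 21 = 55
S(10) = S(9) + S(8) = 55 + 34 = 89
S(11) = S(10) + S(9) = 89 + 55 = 144
S(12) = S(11) + S(10) = 144 + 89 = 233
S(13) = S(12) + S(11) = 233 + 144 = 377
S(14) = S(13) + S(12) = 377 + 233 = 610
S(15) = S(14) + S(13) = 610 + 377 = 987
S(16) = S(15) + S(14) = 987 + 610 = 1597
S(17) = S(16) + S(15) = 1597 + 987 = 2584

2584


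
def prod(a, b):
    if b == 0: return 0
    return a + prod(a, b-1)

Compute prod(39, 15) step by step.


prod(39, 15) = 39 + prod(39, 14)
prod(39, 14) = 39 + prod(39, 13)
prod(39, 13) = 39 + prod(39, 12)
prod(39, 12) = 39 + prod(39, 11)
prod(39, 11) = 39 + prod(39, 10)
prod(39, 10) = 39 + prod(39, 9)
prod(39, 9) = 39 + prod(39, 8)
prod(39, 8) = 39 + prod(39, 7)
prod(39, 7) = 39 + prod(39, 6)
prod(39, 6) = 39 + prod(39, 5)
prod(39, 5) = 39 + prod(39, 4)
prod(39, 4) = 39 + prod(39, 3)
prod(39, 3) = 39 + prod(39, 2)
prod(39, 2) = 39 + prod(39, 1)
prod(39, 1) = 39 + prod(39, 0)
prod(39, 0) = 0  (base case)
Total: 39 + 39 + 39 + 39 + 39 + 39 + 39 + 39 + 39 + 39 + 39 + 39 + 39 + 39 + 39 + 0 = 585

585


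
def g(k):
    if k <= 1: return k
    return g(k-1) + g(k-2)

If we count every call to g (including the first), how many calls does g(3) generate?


Let C(n) = total calls for g(n)
C(0) = 1, C(1) = 1
C(2) = 1 + C(1) + C(0) = 1 + 1 + 1 = 3
C(3) = 1 + C(2) + C(1) = 1 + 3 + 1 = 5

5


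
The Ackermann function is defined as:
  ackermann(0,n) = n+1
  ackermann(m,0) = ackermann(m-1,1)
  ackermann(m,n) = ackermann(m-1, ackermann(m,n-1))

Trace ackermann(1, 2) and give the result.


ackermann(1, 2) = ackermann(0, ackermann(1, 1))
  ackermann(1, 1) = ackermann(0, ackermann(1, 0))
    ackermann(1, 0) = ackermann(0, 1)
      ackermann(0, 1) = 2
    = ackermann(0, 2)
    ackermann(0, 2) = 3
  = ackermann(0, 3)
  ackermann(0, 3) = 4
Result: ackermann(1, 2) = 4

4


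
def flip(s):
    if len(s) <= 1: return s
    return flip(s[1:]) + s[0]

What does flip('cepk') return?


flip('cepk') = flip('epk') + 'c'
flip('epk') = flip('pk') + 'e'
flip('pk') = flip('k') + 'p'
flip('k') = 'k'  (base case)
Concatenating: 'k' + 'p' + 'e' + 'c' = 'kpec'

kpec


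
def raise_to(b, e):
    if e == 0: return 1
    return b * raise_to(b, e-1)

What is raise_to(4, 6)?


raise_to(4, 6)
= 4 * raise_to(4, 5)
= 4 * 4 * raise_to(4, 4)
= 4 * 4 * 4 * raise_to(4, 3)
= 4 * 4 * 4 * 4 * raise_to(4, 2)
= 4 * 4 * 4 * 4 * 4 * raise_to(4, 1)
= 4 * 4 * 4 * 4 * 4 * 4 * raise_to(4, 0)
= 4 * 4 * 4 * 4 * 4 * 4 * 1
= 4096

4096


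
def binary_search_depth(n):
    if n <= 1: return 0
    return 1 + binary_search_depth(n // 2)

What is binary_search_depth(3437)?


3437 / 2 = 1718
1718 / 2 = 859
859 / 2 = 429
429 / 2 = 214
214 / 2 = 107
107 / 2 = 53
53 / 2 = 26
26 / 2 = 13
13 / 2 = 6
6 / 2 = 3
3 / 2 = 1
Reached 1 after 11 halvings

11


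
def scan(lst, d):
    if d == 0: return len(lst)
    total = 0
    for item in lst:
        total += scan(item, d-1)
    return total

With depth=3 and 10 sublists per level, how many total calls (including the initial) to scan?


At depth 0 (root): 1 call
At depth 1: each of 1 parents calls scan on 10 children = 10 calls
At depth 2: each of 10 parents calls scan on 10 children = 100 calls
At depth 3: each of 100 parents calls scan on 10 children = 1000 calls
Total: 1 + 10 + 100 + 1000 = 1111

1111
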